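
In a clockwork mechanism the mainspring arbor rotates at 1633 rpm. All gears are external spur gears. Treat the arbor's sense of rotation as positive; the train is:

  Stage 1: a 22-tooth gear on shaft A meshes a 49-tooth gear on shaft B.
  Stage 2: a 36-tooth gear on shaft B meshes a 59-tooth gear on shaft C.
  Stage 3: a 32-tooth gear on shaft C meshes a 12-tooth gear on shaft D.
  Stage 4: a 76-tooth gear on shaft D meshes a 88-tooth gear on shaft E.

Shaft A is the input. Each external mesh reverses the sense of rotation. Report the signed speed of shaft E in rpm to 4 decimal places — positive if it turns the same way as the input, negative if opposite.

+1030.2982 rpm (same as input, |ω| = 1030.2982 rpm)

Stage 1 [22T→49T]: ω = 1633.0000×22/49 = 733.1837 rpm, dir flips to −; running = −733.1837
Stage 2 [36T→59T]: ω = 733.1837×36/59 = 447.3663 rpm, dir flips to +; running = +447.3663
Stage 3 [32T→12T]: ω = 447.3663×32/12 = 1192.9768 rpm, dir flips to −; running = −1192.9768
Stage 4 [76T→88T]: ω = 1192.9768×76/88 = 1030.2982 rpm, dir flips to +; running = +1030.2982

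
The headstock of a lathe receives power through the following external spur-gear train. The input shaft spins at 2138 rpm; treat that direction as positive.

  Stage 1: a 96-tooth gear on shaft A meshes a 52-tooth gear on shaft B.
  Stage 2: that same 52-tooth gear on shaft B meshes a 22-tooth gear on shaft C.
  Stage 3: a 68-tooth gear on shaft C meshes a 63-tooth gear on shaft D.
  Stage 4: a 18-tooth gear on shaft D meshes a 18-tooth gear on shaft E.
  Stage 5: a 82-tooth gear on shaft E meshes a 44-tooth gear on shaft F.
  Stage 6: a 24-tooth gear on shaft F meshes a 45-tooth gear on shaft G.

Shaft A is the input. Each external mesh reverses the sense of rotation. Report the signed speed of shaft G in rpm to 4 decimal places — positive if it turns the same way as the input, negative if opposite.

+10008.8578 rpm (same as input, |ω| = 10008.8578 rpm)

Stage 1 [96T→52T]: ω = 2138.0000×96/52 = 3947.0769 rpm, dir flips to −; running = −3947.0769
Stage 2 [52T→22T]: ω = 3947.0769×52/22 = 9329.4545 rpm, dir flips to +; running = +9329.4545
Stage 3 [68T→63T]: ω = 9329.4545×68/63 = 10069.8874 rpm, dir flips to −; running = −10069.8874
Stage 4 [18T→18T]: ω = 10069.8874×18/18 = 10069.8874 rpm, dir flips to +; running = +10069.8874
Stage 5 [82T→44T]: ω = 10069.8874×82/44 = 18766.6084 rpm, dir flips to −; running = −18766.6084
Stage 6 [24T→45T]: ω = 18766.6084×24/45 = 10008.8578 rpm, dir flips to +; running = +10008.8578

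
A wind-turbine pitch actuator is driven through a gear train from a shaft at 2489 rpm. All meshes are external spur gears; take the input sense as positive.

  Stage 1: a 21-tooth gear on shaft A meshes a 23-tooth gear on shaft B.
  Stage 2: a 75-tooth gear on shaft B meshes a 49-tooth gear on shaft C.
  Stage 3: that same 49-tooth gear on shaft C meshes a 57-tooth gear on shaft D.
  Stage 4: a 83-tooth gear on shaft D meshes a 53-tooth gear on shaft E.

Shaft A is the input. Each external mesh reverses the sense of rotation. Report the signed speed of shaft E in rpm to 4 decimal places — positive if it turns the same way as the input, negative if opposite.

+4682.7933 rpm (same as input, |ω| = 4682.7933 rpm)

Stage 1 [21T→23T]: ω = 2489.0000×21/23 = 2272.5652 rpm, dir flips to −; running = −2272.5652
Stage 2 [75T→49T]: ω = 2272.5652×75/49 = 3478.4161 rpm, dir flips to +; running = +3478.4161
Stage 3 [49T→57T]: ω = 3478.4161×49/57 = 2990.2174 rpm, dir flips to −; running = −2990.2174
Stage 4 [83T→53T]: ω = 2990.2174×83/53 = 4682.7933 rpm, dir flips to +; running = +4682.7933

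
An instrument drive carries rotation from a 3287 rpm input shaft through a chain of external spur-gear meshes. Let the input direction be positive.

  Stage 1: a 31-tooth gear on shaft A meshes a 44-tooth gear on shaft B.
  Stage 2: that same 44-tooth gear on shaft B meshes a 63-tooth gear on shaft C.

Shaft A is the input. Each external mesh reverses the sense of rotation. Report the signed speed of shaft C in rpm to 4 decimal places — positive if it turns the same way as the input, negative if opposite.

+1617.4127 rpm (same as input, |ω| = 1617.4127 rpm)

Stage 1 [31T→44T]: ω = 3287.0000×31/44 = 2315.8409 rpm, dir flips to −; running = −2315.8409
Stage 2 [44T→63T]: ω = 2315.8409×44/63 = 1617.4127 rpm, dir flips to +; running = +1617.4127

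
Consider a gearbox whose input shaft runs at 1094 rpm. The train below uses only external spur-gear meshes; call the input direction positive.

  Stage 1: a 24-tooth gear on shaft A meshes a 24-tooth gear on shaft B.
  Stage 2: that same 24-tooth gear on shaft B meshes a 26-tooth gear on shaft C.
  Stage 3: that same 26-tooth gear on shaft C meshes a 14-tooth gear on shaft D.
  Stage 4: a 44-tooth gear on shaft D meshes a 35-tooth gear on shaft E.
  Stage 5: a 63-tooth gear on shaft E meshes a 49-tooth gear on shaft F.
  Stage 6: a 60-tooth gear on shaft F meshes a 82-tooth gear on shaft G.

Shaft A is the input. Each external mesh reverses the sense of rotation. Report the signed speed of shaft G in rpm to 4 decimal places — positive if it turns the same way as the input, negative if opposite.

Stage 1 [24T→24T]: ω = 1094.0000×24/24 = 1094.0000 rpm, dir flips to −; running = −1094.0000
Stage 2 [24T→26T]: ω = 1094.0000×24/26 = 1009.8462 rpm, dir flips to +; running = +1009.8462
Stage 3 [26T→14T]: ω = 1009.8462×26/14 = 1875.4286 rpm, dir flips to −; running = −1875.4286
Stage 4 [44T→35T]: ω = 1875.4286×44/35 = 2357.6816 rpm, dir flips to +; running = +2357.6816
Stage 5 [63T→49T]: ω = 2357.6816×63/49 = 3031.3050 rpm, dir flips to −; running = −3031.3050
Stage 6 [60T→82T]: ω = 3031.3050×60/82 = 2218.0280 rpm, dir flips to +; running = +2218.0280

+2218.0280 rpm (same as input, |ω| = 2218.0280 rpm)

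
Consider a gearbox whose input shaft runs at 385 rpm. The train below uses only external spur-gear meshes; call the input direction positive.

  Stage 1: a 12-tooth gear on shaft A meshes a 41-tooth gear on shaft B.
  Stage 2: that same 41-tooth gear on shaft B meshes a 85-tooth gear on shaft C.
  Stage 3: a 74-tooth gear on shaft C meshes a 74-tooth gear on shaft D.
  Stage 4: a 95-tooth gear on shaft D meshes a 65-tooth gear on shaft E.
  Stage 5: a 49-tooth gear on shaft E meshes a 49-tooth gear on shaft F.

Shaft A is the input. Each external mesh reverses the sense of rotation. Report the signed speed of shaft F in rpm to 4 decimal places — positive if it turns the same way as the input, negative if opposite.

Stage 1 [12T→41T]: ω = 385.0000×12/41 = 112.6829 rpm, dir flips to −; running = −112.6829
Stage 2 [41T→85T]: ω = 112.6829×41/85 = 54.3529 rpm, dir flips to +; running = +54.3529
Stage 3 [74T→74T]: ω = 54.3529×74/74 = 54.3529 rpm, dir flips to −; running = −54.3529
Stage 4 [95T→65T]: ω = 54.3529×95/65 = 79.4389 rpm, dir flips to +; running = +79.4389
Stage 5 [49T→49T]: ω = 79.4389×49/49 = 79.4389 rpm, dir flips to −; running = −79.4389

-79.4389 rpm (opposite to input, |ω| = 79.4389 rpm)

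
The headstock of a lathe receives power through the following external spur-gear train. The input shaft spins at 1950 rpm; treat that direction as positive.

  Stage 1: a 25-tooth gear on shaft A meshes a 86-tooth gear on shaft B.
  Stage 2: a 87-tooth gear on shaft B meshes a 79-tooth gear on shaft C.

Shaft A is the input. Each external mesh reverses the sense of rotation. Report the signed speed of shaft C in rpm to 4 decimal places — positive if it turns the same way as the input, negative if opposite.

+624.2641 rpm (same as input, |ω| = 624.2641 rpm)

Stage 1 [25T→86T]: ω = 1950.0000×25/86 = 566.8605 rpm, dir flips to −; running = −566.8605
Stage 2 [87T→79T]: ω = 566.8605×87/79 = 624.2641 rpm, dir flips to +; running = +624.2641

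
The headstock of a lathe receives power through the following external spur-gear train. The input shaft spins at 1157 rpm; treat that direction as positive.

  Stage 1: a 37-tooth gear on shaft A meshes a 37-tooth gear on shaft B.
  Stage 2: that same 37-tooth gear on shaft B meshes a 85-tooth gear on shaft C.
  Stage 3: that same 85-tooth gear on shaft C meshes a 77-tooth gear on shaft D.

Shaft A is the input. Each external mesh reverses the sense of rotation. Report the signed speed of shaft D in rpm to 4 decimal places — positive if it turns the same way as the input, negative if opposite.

-555.9610 rpm (opposite to input, |ω| = 555.9610 rpm)

Stage 1 [37T→37T]: ω = 1157.0000×37/37 = 1157.0000 rpm, dir flips to −; running = −1157.0000
Stage 2 [37T→85T]: ω = 1157.0000×37/85 = 503.6353 rpm, dir flips to +; running = +503.6353
Stage 3 [85T→77T]: ω = 503.6353×85/77 = 555.9610 rpm, dir flips to −; running = −555.9610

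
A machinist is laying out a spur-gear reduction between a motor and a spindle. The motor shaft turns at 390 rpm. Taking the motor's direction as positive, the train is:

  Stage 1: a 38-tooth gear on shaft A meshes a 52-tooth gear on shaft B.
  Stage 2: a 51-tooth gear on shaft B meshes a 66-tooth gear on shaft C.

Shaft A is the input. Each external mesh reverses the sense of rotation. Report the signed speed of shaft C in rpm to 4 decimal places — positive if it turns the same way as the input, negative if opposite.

+220.2273 rpm (same as input, |ω| = 220.2273 rpm)

Stage 1 [38T→52T]: ω = 390.0000×38/52 = 285.0000 rpm, dir flips to −; running = −285.0000
Stage 2 [51T→66T]: ω = 285.0000×51/66 = 220.2273 rpm, dir flips to +; running = +220.2273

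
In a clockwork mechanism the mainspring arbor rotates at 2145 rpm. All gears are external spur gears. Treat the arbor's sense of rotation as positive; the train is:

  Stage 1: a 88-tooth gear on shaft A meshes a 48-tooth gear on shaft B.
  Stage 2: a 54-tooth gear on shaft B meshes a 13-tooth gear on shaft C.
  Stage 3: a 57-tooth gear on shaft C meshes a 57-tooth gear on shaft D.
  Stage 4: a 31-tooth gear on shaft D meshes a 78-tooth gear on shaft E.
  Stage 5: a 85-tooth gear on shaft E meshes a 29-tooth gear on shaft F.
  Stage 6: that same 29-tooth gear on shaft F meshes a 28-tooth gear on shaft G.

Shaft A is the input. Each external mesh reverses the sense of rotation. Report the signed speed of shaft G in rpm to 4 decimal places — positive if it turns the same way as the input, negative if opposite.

+19708.2074 rpm (same as input, |ω| = 19708.2074 rpm)

Stage 1 [88T→48T]: ω = 2145.0000×88/48 = 3932.5000 rpm, dir flips to −; running = −3932.5000
Stage 2 [54T→13T]: ω = 3932.5000×54/13 = 16335.0000 rpm, dir flips to +; running = +16335.0000
Stage 3 [57T→57T]: ω = 16335.0000×57/57 = 16335.0000 rpm, dir flips to −; running = −16335.0000
Stage 4 [31T→78T]: ω = 16335.0000×31/78 = 6492.1154 rpm, dir flips to +; running = +6492.1154
Stage 5 [85T→29T]: ω = 6492.1154×85/29 = 19028.6141 rpm, dir flips to −; running = −19028.6141
Stage 6 [29T→28T]: ω = 19028.6141×29/28 = 19708.2074 rpm, dir flips to +; running = +19708.2074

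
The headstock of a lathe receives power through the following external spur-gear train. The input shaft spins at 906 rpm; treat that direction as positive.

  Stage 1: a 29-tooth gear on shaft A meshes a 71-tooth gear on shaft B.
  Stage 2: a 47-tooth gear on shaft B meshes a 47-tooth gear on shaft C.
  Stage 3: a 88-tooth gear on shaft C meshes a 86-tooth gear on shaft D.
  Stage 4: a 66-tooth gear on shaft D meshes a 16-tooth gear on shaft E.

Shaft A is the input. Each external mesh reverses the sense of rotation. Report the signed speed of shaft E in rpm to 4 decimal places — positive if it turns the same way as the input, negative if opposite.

+1561.9820 rpm (same as input, |ω| = 1561.9820 rpm)

Stage 1 [29T→71T]: ω = 906.0000×29/71 = 370.0563 rpm, dir flips to −; running = −370.0563
Stage 2 [47T→47T]: ω = 370.0563×47/47 = 370.0563 rpm, dir flips to +; running = +370.0563
Stage 3 [88T→86T]: ω = 370.0563×88/86 = 378.6623 rpm, dir flips to −; running = −378.6623
Stage 4 [66T→16T]: ω = 378.6623×66/16 = 1561.9820 rpm, dir flips to +; running = +1561.9820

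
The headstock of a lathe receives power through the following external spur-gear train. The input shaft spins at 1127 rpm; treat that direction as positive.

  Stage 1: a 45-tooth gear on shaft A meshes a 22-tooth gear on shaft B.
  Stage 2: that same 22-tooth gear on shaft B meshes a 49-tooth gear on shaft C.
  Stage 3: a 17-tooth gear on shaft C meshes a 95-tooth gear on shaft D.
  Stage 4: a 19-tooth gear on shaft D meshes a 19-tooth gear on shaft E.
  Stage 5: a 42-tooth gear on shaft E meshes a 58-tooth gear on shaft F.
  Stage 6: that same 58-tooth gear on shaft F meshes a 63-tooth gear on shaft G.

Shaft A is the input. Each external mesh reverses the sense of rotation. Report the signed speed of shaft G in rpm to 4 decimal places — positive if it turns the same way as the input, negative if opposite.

+123.4737 rpm (same as input, |ω| = 123.4737 rpm)

Stage 1 [45T→22T]: ω = 1127.0000×45/22 = 2305.2273 rpm, dir flips to −; running = −2305.2273
Stage 2 [22T→49T]: ω = 2305.2273×22/49 = 1035.0000 rpm, dir flips to +; running = +1035.0000
Stage 3 [17T→95T]: ω = 1035.0000×17/95 = 185.2105 rpm, dir flips to −; running = −185.2105
Stage 4 [19T→19T]: ω = 185.2105×19/19 = 185.2105 rpm, dir flips to +; running = +185.2105
Stage 5 [42T→58T]: ω = 185.2105×42/58 = 134.1180 rpm, dir flips to −; running = −134.1180
Stage 6 [58T→63T]: ω = 134.1180×58/63 = 123.4737 rpm, dir flips to +; running = +123.4737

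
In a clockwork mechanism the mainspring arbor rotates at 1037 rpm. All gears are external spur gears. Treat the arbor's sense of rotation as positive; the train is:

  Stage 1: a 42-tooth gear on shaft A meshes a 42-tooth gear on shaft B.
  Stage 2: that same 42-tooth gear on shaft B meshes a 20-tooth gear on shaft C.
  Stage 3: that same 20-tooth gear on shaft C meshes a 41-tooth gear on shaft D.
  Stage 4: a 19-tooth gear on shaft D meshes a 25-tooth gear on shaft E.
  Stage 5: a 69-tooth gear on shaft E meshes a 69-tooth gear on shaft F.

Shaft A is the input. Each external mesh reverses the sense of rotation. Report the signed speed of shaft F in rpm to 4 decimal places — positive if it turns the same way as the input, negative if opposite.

-807.3424 rpm (opposite to input, |ω| = 807.3424 rpm)

Stage 1 [42T→42T]: ω = 1037.0000×42/42 = 1037.0000 rpm, dir flips to −; running = −1037.0000
Stage 2 [42T→20T]: ω = 1037.0000×42/20 = 2177.7000 rpm, dir flips to +; running = +2177.7000
Stage 3 [20T→41T]: ω = 2177.7000×20/41 = 1062.2927 rpm, dir flips to −; running = −1062.2927
Stage 4 [19T→25T]: ω = 1062.2927×19/25 = 807.3424 rpm, dir flips to +; running = +807.3424
Stage 5 [69T→69T]: ω = 807.3424×69/69 = 807.3424 rpm, dir flips to −; running = −807.3424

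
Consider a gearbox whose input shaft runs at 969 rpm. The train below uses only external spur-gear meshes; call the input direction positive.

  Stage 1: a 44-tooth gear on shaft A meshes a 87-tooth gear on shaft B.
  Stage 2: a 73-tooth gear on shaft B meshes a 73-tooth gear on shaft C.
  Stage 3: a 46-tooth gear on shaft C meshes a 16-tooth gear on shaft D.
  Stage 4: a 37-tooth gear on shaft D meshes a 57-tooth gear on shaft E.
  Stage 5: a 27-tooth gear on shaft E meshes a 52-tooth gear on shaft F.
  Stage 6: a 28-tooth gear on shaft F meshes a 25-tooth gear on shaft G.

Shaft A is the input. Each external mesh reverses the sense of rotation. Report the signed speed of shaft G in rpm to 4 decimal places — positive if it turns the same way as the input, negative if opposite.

+531.8637 rpm (same as input, |ω| = 531.8637 rpm)

Stage 1 [44T→87T]: ω = 969.0000×44/87 = 490.0690 rpm, dir flips to −; running = −490.0690
Stage 2 [73T→73T]: ω = 490.0690×73/73 = 490.0690 rpm, dir flips to +; running = +490.0690
Stage 3 [46T→16T]: ω = 490.0690×46/16 = 1408.9483 rpm, dir flips to −; running = −1408.9483
Stage 4 [37T→57T]: ω = 1408.9483×37/57 = 914.5805 rpm, dir flips to +; running = +914.5805
Stage 5 [27T→52T]: ω = 914.5805×27/52 = 474.8783 rpm, dir flips to −; running = −474.8783
Stage 6 [28T→25T]: ω = 474.8783×28/25 = 531.8637 rpm, dir flips to +; running = +531.8637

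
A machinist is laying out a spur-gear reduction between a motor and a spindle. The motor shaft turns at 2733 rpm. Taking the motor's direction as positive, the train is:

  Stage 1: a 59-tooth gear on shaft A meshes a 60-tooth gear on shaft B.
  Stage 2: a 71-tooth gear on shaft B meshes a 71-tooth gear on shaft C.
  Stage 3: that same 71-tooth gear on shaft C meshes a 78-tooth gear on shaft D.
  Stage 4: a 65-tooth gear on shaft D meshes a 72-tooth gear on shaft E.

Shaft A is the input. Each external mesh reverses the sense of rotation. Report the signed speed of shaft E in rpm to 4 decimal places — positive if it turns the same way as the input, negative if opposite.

Stage 1 [59T→60T]: ω = 2733.0000×59/60 = 2687.4500 rpm, dir flips to −; running = −2687.4500
Stage 2 [71T→71T]: ω = 2687.4500×71/71 = 2687.4500 rpm, dir flips to +; running = +2687.4500
Stage 3 [71T→78T]: ω = 2687.4500×71/78 = 2446.2686 rpm, dir flips to −; running = −2446.2686
Stage 4 [65T→72T]: ω = 2446.2686×65/72 = 2208.4369 rpm, dir flips to +; running = +2208.4369

+2208.4369 rpm (same as input, |ω| = 2208.4369 rpm)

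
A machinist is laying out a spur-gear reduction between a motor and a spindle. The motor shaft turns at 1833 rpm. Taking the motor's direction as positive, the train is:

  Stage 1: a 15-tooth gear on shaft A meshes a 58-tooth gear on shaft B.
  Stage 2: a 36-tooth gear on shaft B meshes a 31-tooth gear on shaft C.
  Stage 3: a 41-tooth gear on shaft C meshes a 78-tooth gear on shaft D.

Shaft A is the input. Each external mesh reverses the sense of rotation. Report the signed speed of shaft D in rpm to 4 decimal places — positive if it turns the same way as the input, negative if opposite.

-289.3715 rpm (opposite to input, |ω| = 289.3715 rpm)

Stage 1 [15T→58T]: ω = 1833.0000×15/58 = 474.0517 rpm, dir flips to −; running = −474.0517
Stage 2 [36T→31T]: ω = 474.0517×36/31 = 550.5117 rpm, dir flips to +; running = +550.5117
Stage 3 [41T→78T]: ω = 550.5117×41/78 = 289.3715 rpm, dir flips to −; running = −289.3715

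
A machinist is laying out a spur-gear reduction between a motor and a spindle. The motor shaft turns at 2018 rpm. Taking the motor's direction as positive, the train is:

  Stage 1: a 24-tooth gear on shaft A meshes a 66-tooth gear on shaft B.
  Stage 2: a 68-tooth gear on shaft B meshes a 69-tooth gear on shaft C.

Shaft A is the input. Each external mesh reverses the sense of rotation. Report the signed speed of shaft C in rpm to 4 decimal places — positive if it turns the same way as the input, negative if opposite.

Stage 1 [24T→66T]: ω = 2018.0000×24/66 = 733.8182 rpm, dir flips to −; running = −733.8182
Stage 2 [68T→69T]: ω = 733.8182×68/69 = 723.1831 rpm, dir flips to +; running = +723.1831

+723.1831 rpm (same as input, |ω| = 723.1831 rpm)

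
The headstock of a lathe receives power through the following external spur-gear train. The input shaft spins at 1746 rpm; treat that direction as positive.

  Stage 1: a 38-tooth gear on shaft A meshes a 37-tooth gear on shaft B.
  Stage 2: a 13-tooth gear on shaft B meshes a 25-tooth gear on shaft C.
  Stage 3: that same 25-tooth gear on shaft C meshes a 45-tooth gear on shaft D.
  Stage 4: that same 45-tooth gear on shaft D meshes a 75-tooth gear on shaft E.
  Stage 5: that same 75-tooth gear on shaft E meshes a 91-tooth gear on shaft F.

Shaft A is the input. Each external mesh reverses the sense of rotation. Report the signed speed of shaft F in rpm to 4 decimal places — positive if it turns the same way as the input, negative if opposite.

Stage 1 [38T→37T]: ω = 1746.0000×38/37 = 1793.1892 rpm, dir flips to −; running = −1793.1892
Stage 2 [13T→25T]: ω = 1793.1892×13/25 = 932.4584 rpm, dir flips to +; running = +932.4584
Stage 3 [25T→45T]: ω = 932.4584×25/45 = 518.0324 rpm, dir flips to −; running = −518.0324
Stage 4 [45T→75T]: ω = 518.0324×45/75 = 310.8195 rpm, dir flips to +; running = +310.8195
Stage 5 [75T→91T]: ω = 310.8195×75/91 = 256.1699 rpm, dir flips to −; running = −256.1699

-256.1699 rpm (opposite to input, |ω| = 256.1699 rpm)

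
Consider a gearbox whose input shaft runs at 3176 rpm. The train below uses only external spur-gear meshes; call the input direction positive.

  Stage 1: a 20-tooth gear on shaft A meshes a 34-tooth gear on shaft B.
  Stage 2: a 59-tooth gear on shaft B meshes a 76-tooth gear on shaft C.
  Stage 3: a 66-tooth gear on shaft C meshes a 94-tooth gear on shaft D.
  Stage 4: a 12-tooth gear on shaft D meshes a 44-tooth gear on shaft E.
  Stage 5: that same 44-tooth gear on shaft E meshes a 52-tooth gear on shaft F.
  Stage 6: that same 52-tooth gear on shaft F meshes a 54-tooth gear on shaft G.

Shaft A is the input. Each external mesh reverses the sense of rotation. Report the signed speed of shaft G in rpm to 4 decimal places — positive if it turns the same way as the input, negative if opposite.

Stage 1 [20T→34T]: ω = 3176.0000×20/34 = 1868.2353 rpm, dir flips to −; running = −1868.2353
Stage 2 [59T→76T]: ω = 1868.2353×59/76 = 1450.3406 rpm, dir flips to +; running = +1450.3406
Stage 3 [66T→94T]: ω = 1450.3406×66/94 = 1018.3242 rpm, dir flips to −; running = −1018.3242
Stage 4 [12T→44T]: ω = 1018.3242×12/44 = 277.7248 rpm, dir flips to +; running = +277.7248
Stage 5 [44T→52T]: ω = 277.7248×44/52 = 234.9979 rpm, dir flips to −; running = −234.9979
Stage 6 [52T→54T]: ω = 234.9979×52/54 = 226.2943 rpm, dir flips to +; running = +226.2943

+226.2943 rpm (same as input, |ω| = 226.2943 rpm)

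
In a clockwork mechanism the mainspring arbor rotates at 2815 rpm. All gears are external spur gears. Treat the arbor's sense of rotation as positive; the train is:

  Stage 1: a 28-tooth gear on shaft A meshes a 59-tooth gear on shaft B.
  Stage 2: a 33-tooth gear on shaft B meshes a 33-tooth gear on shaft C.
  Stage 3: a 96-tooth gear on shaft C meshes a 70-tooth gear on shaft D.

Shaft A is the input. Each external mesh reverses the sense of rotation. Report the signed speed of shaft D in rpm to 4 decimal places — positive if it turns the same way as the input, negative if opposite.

Stage 1 [28T→59T]: ω = 2815.0000×28/59 = 1335.9322 rpm, dir flips to −; running = −1335.9322
Stage 2 [33T→33T]: ω = 1335.9322×33/33 = 1335.9322 rpm, dir flips to +; running = +1335.9322
Stage 3 [96T→70T]: ω = 1335.9322×96/70 = 1832.1356 rpm, dir flips to −; running = −1832.1356

-1832.1356 rpm (opposite to input, |ω| = 1832.1356 rpm)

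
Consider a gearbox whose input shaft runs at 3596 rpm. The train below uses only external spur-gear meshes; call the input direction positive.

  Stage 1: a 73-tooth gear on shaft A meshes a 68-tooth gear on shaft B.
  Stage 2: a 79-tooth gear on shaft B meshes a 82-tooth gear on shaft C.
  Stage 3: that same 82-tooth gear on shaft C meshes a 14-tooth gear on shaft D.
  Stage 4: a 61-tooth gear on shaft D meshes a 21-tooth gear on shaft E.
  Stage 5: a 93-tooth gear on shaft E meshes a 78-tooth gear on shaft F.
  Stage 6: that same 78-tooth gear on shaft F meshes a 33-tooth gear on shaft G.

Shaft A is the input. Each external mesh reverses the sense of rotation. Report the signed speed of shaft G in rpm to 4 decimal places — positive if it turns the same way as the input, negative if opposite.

Stage 1 [73T→68T]: ω = 3596.0000×73/68 = 3860.4118 rpm, dir flips to −; running = −3860.4118
Stage 2 [79T→82T]: ω = 3860.4118×79/82 = 3719.1772 rpm, dir flips to +; running = +3719.1772
Stage 3 [82T→14T]: ω = 3719.1772×82/14 = 21783.7521 rpm, dir flips to −; running = −21783.7521
Stage 4 [61T→21T]: ω = 21783.7521×61/21 = 63276.6132 rpm, dir flips to +; running = +63276.6132
Stage 5 [93T→78T]: ω = 63276.6132×93/78 = 75445.1927 rpm, dir flips to −; running = −75445.1927
Stage 6 [78T→33T]: ω = 75445.1927×78/33 = 178325.0010 rpm, dir flips to +; running = +178325.0010

+178325.0010 rpm (same as input, |ω| = 178325.0010 rpm)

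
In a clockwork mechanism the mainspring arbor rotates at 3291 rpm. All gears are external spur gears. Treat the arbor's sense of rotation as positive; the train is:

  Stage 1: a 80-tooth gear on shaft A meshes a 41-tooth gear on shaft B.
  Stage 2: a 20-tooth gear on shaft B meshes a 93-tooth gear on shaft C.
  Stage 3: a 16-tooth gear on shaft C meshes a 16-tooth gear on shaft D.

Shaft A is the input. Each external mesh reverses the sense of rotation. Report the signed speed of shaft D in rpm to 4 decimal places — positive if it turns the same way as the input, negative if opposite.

Stage 1 [80T→41T]: ω = 3291.0000×80/41 = 6421.4634 rpm, dir flips to −; running = −6421.4634
Stage 2 [20T→93T]: ω = 6421.4634×20/93 = 1380.9599 rpm, dir flips to +; running = +1380.9599
Stage 3 [16T→16T]: ω = 1380.9599×16/16 = 1380.9599 rpm, dir flips to −; running = −1380.9599

-1380.9599 rpm (opposite to input, |ω| = 1380.9599 rpm)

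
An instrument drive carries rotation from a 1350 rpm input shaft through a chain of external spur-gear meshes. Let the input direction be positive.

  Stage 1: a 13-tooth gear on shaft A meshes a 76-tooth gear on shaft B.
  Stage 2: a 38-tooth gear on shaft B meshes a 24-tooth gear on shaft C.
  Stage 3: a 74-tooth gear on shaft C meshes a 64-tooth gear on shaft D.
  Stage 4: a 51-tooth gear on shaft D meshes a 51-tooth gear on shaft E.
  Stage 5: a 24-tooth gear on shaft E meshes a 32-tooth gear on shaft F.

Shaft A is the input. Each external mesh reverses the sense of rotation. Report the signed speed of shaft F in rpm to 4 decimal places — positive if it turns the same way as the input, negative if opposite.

-317.0654 rpm (opposite to input, |ω| = 317.0654 rpm)

Stage 1 [13T→76T]: ω = 1350.0000×13/76 = 230.9211 rpm, dir flips to −; running = −230.9211
Stage 2 [38T→24T]: ω = 230.9211×38/24 = 365.6250 rpm, dir flips to +; running = +365.6250
Stage 3 [74T→64T]: ω = 365.6250×74/64 = 422.7539 rpm, dir flips to −; running = −422.7539
Stage 4 [51T→51T]: ω = 422.7539×51/51 = 422.7539 rpm, dir flips to +; running = +422.7539
Stage 5 [24T→32T]: ω = 422.7539×24/32 = 317.0654 rpm, dir flips to −; running = −317.0654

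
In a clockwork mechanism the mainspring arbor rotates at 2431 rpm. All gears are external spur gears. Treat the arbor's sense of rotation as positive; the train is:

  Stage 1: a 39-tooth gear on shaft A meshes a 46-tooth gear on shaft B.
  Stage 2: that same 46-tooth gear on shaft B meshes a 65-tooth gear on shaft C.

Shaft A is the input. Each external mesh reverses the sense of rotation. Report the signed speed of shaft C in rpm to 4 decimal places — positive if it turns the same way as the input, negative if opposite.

+1458.6000 rpm (same as input, |ω| = 1458.6000 rpm)

Stage 1 [39T→46T]: ω = 2431.0000×39/46 = 2061.0652 rpm, dir flips to −; running = −2061.0652
Stage 2 [46T→65T]: ω = 2061.0652×46/65 = 1458.6000 rpm, dir flips to +; running = +1458.6000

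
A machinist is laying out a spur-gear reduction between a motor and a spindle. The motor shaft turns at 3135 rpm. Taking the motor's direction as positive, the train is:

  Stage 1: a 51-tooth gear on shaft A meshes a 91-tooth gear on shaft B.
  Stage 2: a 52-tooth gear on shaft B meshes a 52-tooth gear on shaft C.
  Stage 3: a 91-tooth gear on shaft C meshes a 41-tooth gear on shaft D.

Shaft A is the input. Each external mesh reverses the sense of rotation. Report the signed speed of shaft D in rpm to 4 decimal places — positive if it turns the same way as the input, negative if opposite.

Stage 1 [51T→91T]: ω = 3135.0000×51/91 = 1756.9780 rpm, dir flips to −; running = −1756.9780
Stage 2 [52T→52T]: ω = 1756.9780×52/52 = 1756.9780 rpm, dir flips to +; running = +1756.9780
Stage 3 [91T→41T]: ω = 1756.9780×91/41 = 3899.6341 rpm, dir flips to −; running = −3899.6341

-3899.6341 rpm (opposite to input, |ω| = 3899.6341 rpm)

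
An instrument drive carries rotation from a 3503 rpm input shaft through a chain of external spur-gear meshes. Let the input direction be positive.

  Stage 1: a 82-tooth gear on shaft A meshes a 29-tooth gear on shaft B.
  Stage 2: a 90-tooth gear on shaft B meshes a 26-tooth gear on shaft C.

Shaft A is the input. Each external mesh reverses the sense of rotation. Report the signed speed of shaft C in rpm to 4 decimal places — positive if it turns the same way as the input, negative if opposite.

Stage 1 [82T→29T]: ω = 3503.0000×82/29 = 9905.0345 rpm, dir flips to −; running = −9905.0345
Stage 2 [90T→26T]: ω = 9905.0345×90/26 = 34286.6578 rpm, dir flips to +; running = +34286.6578

+34286.6578 rpm (same as input, |ω| = 34286.6578 rpm)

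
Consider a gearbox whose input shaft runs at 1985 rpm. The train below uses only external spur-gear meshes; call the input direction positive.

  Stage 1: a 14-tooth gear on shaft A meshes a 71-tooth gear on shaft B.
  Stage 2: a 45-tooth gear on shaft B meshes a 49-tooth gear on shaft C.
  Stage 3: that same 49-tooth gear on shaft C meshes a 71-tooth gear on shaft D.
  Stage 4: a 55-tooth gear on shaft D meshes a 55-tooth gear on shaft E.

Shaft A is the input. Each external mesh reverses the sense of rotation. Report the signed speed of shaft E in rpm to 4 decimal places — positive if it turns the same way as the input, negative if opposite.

Stage 1 [14T→71T]: ω = 1985.0000×14/71 = 391.4085 rpm, dir flips to −; running = −391.4085
Stage 2 [45T→49T]: ω = 391.4085×45/49 = 359.4567 rpm, dir flips to +; running = +359.4567
Stage 3 [49T→71T]: ω = 359.4567×49/71 = 248.0758 rpm, dir flips to −; running = −248.0758
Stage 4 [55T→55T]: ω = 248.0758×55/55 = 248.0758 rpm, dir flips to +; running = +248.0758

+248.0758 rpm (same as input, |ω| = 248.0758 rpm)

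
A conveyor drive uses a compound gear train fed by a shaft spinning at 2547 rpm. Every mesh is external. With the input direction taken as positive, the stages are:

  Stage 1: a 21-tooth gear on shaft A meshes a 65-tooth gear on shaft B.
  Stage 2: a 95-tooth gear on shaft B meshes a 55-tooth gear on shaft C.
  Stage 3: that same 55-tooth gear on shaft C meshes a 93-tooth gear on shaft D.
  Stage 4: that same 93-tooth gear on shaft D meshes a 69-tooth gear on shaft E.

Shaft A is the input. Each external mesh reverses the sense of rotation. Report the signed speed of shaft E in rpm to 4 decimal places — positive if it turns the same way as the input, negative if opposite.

+1132.9465 rpm (same as input, |ω| = 1132.9465 rpm)

Stage 1 [21T→65T]: ω = 2547.0000×21/65 = 822.8769 rpm, dir flips to −; running = −822.8769
Stage 2 [95T→55T]: ω = 822.8769×95/55 = 1421.3329 rpm, dir flips to +; running = +1421.3329
Stage 3 [55T→93T]: ω = 1421.3329×55/93 = 840.5732 rpm, dir flips to −; running = −840.5732
Stage 4 [93T→69T]: ω = 840.5732×93/69 = 1132.9465 rpm, dir flips to +; running = +1132.9465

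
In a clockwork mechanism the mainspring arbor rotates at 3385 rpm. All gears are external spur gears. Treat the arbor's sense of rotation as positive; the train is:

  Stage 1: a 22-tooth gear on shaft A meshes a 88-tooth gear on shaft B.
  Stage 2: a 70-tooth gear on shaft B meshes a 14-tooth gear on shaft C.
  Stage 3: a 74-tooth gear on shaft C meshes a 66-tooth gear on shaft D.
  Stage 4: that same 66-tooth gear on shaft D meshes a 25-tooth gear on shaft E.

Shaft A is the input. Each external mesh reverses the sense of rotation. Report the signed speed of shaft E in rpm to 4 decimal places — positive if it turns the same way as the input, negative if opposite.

Stage 1 [22T→88T]: ω = 3385.0000×22/88 = 846.2500 rpm, dir flips to −; running = −846.2500
Stage 2 [70T→14T]: ω = 846.2500×70/14 = 4231.2500 rpm, dir flips to +; running = +4231.2500
Stage 3 [74T→66T]: ω = 4231.2500×74/66 = 4744.1288 rpm, dir flips to −; running = −4744.1288
Stage 4 [66T→25T]: ω = 4744.1288×66/25 = 12524.5000 rpm, dir flips to +; running = +12524.5000

+12524.5000 rpm (same as input, |ω| = 12524.5000 rpm)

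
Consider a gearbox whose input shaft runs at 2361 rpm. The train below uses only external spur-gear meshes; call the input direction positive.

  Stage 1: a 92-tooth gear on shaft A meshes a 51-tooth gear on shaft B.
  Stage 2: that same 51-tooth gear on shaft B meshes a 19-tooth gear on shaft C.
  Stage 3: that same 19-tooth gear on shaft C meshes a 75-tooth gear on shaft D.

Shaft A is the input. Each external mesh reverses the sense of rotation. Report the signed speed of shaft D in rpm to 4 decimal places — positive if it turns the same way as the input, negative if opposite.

-2896.1600 rpm (opposite to input, |ω| = 2896.1600 rpm)

Stage 1 [92T→51T]: ω = 2361.0000×92/51 = 4259.0588 rpm, dir flips to −; running = −4259.0588
Stage 2 [51T→19T]: ω = 4259.0588×51/19 = 11432.2105 rpm, dir flips to +; running = +11432.2105
Stage 3 [19T→75T]: ω = 11432.2105×19/75 = 2896.1600 rpm, dir flips to −; running = −2896.1600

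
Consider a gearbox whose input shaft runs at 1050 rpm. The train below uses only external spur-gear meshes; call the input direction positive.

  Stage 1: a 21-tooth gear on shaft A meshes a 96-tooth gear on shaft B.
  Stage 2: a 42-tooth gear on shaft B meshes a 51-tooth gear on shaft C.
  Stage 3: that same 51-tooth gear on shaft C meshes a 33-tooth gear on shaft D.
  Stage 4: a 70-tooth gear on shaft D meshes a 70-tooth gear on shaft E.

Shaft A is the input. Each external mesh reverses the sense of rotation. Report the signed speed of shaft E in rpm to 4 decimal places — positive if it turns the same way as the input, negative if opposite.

+292.3295 rpm (same as input, |ω| = 292.3295 rpm)

Stage 1 [21T→96T]: ω = 1050.0000×21/96 = 229.6875 rpm, dir flips to −; running = −229.6875
Stage 2 [42T→51T]: ω = 229.6875×42/51 = 189.1544 rpm, dir flips to +; running = +189.1544
Stage 3 [51T→33T]: ω = 189.1544×51/33 = 292.3295 rpm, dir flips to −; running = −292.3295
Stage 4 [70T→70T]: ω = 292.3295×70/70 = 292.3295 rpm, dir flips to +; running = +292.3295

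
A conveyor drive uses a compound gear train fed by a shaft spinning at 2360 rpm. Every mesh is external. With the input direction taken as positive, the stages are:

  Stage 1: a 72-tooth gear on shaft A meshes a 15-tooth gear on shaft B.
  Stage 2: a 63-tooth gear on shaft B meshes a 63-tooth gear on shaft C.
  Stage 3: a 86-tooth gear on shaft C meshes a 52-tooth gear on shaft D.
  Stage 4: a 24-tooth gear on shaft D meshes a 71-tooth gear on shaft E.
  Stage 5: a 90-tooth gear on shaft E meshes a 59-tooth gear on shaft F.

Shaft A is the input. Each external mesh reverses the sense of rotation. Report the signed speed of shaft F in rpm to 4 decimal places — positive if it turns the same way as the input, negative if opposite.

Stage 1 [72T→15T]: ω = 2360.0000×72/15 = 11328.0000 rpm, dir flips to −; running = −11328.0000
Stage 2 [63T→63T]: ω = 11328.0000×63/63 = 11328.0000 rpm, dir flips to +; running = +11328.0000
Stage 3 [86T→52T]: ω = 11328.0000×86/52 = 18734.7692 rpm, dir flips to −; running = −18734.7692
Stage 4 [24T→71T]: ω = 18734.7692×24/71 = 6332.8797 rpm, dir flips to +; running = +6332.8797
Stage 5 [90T→59T]: ω = 6332.8797×90/59 = 9660.3250 rpm, dir flips to −; running = −9660.3250

-9660.3250 rpm (opposite to input, |ω| = 9660.3250 rpm)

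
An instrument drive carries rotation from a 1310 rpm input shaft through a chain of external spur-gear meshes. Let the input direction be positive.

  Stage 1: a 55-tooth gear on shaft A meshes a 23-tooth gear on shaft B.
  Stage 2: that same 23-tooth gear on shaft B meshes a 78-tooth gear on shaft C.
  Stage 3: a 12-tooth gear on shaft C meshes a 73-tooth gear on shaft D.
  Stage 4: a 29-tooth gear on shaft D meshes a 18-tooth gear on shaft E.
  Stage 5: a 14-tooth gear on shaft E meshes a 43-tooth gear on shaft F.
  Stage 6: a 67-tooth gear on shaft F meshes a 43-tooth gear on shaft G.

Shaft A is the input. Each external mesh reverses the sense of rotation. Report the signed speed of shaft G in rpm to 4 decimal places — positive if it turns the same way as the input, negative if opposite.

+124.1050 rpm (same as input, |ω| = 124.1050 rpm)

Stage 1 [55T→23T]: ω = 1310.0000×55/23 = 3132.6087 rpm, dir flips to −; running = −3132.6087
Stage 2 [23T→78T]: ω = 3132.6087×23/78 = 923.7179 rpm, dir flips to +; running = +923.7179
Stage 3 [12T→73T]: ω = 923.7179×12/73 = 151.8440 rpm, dir flips to −; running = −151.8440
Stage 4 [29T→18T]: ω = 151.8440×29/18 = 244.6376 rpm, dir flips to +; running = +244.6376
Stage 5 [14T→43T]: ω = 244.6376×14/43 = 79.6495 rpm, dir flips to −; running = −79.6495
Stage 6 [67T→43T]: ω = 79.6495×67/43 = 124.1050 rpm, dir flips to +; running = +124.1050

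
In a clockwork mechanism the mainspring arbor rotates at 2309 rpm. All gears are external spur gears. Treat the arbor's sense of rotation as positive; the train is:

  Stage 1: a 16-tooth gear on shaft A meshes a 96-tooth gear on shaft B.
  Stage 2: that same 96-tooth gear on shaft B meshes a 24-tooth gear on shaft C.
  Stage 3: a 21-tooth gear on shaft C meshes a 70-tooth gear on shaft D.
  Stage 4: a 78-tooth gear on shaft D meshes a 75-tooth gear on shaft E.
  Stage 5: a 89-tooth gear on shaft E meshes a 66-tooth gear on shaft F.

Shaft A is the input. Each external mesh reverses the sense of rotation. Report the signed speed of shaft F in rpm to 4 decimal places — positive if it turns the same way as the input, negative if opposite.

-647.6395 rpm (opposite to input, |ω| = 647.6395 rpm)

Stage 1 [16T→96T]: ω = 2309.0000×16/96 = 384.8333 rpm, dir flips to −; running = −384.8333
Stage 2 [96T→24T]: ω = 384.8333×96/24 = 1539.3333 rpm, dir flips to +; running = +1539.3333
Stage 3 [21T→70T]: ω = 1539.3333×21/70 = 461.8000 rpm, dir flips to −; running = −461.8000
Stage 4 [78T→75T]: ω = 461.8000×78/75 = 480.2720 rpm, dir flips to +; running = +480.2720
Stage 5 [89T→66T]: ω = 480.2720×89/66 = 647.6395 rpm, dir flips to −; running = −647.6395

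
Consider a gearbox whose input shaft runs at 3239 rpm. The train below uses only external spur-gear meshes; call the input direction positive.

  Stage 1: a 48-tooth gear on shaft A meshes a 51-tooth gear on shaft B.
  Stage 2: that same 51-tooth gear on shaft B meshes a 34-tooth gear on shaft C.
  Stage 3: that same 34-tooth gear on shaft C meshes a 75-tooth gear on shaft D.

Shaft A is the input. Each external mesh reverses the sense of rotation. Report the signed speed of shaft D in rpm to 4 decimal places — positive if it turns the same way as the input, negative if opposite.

-2072.9600 rpm (opposite to input, |ω| = 2072.9600 rpm)

Stage 1 [48T→51T]: ω = 3239.0000×48/51 = 3048.4706 rpm, dir flips to −; running = −3048.4706
Stage 2 [51T→34T]: ω = 3048.4706×51/34 = 4572.7059 rpm, dir flips to +; running = +4572.7059
Stage 3 [34T→75T]: ω = 4572.7059×34/75 = 2072.9600 rpm, dir flips to −; running = −2072.9600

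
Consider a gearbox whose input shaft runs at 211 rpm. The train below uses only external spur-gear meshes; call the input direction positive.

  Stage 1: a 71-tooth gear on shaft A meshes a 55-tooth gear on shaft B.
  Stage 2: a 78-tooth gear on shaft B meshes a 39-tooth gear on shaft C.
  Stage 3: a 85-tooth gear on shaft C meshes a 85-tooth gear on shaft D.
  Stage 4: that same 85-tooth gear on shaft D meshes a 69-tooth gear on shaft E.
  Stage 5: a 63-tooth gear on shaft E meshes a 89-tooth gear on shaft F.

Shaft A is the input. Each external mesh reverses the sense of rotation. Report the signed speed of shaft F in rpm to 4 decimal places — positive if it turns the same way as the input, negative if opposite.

-475.0381 rpm (opposite to input, |ω| = 475.0381 rpm)

Stage 1 [71T→55T]: ω = 211.0000×71/55 = 272.3818 rpm, dir flips to −; running = −272.3818
Stage 2 [78T→39T]: ω = 272.3818×78/39 = 544.7636 rpm, dir flips to +; running = +544.7636
Stage 3 [85T→85T]: ω = 544.7636×85/85 = 544.7636 rpm, dir flips to −; running = −544.7636
Stage 4 [85T→69T]: ω = 544.7636×85/69 = 671.0856 rpm, dir flips to +; running = +671.0856
Stage 5 [63T→89T]: ω = 671.0856×63/89 = 475.0381 rpm, dir flips to −; running = −475.0381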